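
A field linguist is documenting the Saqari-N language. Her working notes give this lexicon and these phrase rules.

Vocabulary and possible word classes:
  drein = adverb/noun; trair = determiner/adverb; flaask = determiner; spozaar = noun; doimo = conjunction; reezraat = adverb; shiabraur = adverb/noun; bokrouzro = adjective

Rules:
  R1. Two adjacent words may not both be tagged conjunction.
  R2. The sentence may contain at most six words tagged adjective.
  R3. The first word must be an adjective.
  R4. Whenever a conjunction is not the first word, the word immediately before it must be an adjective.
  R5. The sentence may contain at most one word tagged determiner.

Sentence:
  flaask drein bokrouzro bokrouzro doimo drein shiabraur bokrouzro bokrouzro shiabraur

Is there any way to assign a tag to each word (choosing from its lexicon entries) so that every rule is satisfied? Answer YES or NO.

Candidates per position — 1:flaask {determiner}; 2:drein {adverb,noun}; 3:bokrouzro {adjective}; 4:bokrouzro {adjective}; 5:doimo {conjunction}; 6:drein {adverb,noun}; 7:shiabraur {adverb,noun}; 8:bokrouzro {adjective}; 9:bokrouzro {adjective}; 10:shiabraur {adverb,noun}.
Rule 3 cannot be satisfied by any choice of tags from the lexicon.
So there is no consistent tagging.

NO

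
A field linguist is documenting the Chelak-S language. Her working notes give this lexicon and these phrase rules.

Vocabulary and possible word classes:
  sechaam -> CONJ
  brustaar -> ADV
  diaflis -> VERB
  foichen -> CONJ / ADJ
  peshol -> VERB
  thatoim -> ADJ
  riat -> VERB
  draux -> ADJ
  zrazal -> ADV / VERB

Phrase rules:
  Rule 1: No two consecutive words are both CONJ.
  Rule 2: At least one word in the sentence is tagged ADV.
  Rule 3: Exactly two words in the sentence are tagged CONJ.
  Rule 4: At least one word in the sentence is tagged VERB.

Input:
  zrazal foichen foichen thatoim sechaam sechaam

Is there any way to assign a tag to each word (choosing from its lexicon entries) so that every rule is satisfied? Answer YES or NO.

Candidates per position — 1:zrazal {ADV,VERB}; 2:foichen {CONJ,ADJ}; 3:foichen {CONJ,ADJ}; 4:thatoim {ADJ}; 5:sechaam {CONJ}; 6:sechaam {CONJ}.
Rule 1 cannot be satisfied by any choice of tags from the lexicon.
So there is no consistent tagging.

NO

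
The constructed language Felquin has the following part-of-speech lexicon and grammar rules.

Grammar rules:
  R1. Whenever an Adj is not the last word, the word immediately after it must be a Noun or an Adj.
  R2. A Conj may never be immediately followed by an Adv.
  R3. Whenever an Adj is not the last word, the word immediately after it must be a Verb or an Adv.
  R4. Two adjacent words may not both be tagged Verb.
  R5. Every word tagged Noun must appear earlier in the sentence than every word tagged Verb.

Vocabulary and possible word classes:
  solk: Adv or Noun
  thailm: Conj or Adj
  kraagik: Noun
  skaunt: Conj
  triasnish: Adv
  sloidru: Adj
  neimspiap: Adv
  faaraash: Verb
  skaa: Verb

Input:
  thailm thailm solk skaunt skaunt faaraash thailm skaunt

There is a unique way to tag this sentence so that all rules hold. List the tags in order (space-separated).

Conj Conj Noun Conj Conj Verb Conj Conj

Candidates per position — 1:thailm {Conj,Adj}; 2:thailm {Conj,Adj}; 3:solk {Adv,Noun}; 4:skaunt {Conj}; 5:skaunt {Conj}; 6:faaraash {Verb}; 7:thailm {Conj,Adj}; 8:skaunt {Conj}.
If word 1 were Adj, no tagging could satisfy rule 3; so word 1 is Conj.
If word 7 were Adj, no tagging could satisfy rule 1; so word 7 is Conj.
The remaining ambiguous positions (2, 3) are resolved jointly — only one combination satisfies every rule.
The unique satisfying tagging is: Conj Conj Noun Conj Conj Verb Conj Conj.
Verifying each rule — rule 1 ok; rule 2 ok; rule 3 ok; rule 4 ok; rule 5 ok.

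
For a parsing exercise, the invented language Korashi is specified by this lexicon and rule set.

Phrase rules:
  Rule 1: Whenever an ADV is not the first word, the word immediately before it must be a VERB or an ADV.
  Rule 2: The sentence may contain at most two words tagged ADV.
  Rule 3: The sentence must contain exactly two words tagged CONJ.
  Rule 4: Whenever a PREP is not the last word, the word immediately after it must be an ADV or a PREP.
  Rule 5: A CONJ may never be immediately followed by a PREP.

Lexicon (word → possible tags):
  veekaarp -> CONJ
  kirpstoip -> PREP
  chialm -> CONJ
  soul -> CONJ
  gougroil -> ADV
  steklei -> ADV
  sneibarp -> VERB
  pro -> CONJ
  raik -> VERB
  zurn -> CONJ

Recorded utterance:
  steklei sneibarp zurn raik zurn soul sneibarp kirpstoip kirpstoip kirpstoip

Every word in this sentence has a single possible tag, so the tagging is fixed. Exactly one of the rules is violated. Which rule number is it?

3

Fixed tagging: ADV VERB CONJ VERB CONJ CONJ VERB PREP PREP PREP.
Checking each rule: R1 ok, R2 ok, R3 fails, R4 ok, R5 ok.
Only rule 3 fails.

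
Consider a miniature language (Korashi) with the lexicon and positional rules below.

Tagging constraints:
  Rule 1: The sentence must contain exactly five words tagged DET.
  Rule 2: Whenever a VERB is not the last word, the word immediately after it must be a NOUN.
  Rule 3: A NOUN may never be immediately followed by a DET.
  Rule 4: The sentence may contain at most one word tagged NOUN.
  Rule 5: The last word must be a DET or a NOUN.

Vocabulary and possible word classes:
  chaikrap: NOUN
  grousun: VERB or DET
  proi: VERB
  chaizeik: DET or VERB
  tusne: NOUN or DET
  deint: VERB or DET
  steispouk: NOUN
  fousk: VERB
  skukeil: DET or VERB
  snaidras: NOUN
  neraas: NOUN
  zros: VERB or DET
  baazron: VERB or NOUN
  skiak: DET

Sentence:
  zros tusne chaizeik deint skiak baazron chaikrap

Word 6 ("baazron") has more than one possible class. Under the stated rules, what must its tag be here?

VERB

Candidates per position — 1:zros {VERB,DET}; 2:tusne {NOUN,DET}; 3:chaizeik {DET,VERB}; 4:deint {VERB,DET}; 5:skiak {DET}; 6:baazron {VERB,NOUN}; 7:chaikrap {NOUN}.
Position 1: VERB is ruled out by rule 1; that leaves DET.
Position 2: NOUN is ruled out by rule 1; that leaves DET.
Position 3: VERB is ruled out by rule 1; that leaves DET.
Position 4: VERB is ruled out by rule 1; that leaves DET.
Position 6: NOUN is ruled out by rule 4; that leaves VERB.
The unique satisfying tagging is: DET DET DET DET DET VERB NOUN.
Check: rule 1 holds; rule 2 holds; rule 3 holds; rule 4 holds; rule 5 holds.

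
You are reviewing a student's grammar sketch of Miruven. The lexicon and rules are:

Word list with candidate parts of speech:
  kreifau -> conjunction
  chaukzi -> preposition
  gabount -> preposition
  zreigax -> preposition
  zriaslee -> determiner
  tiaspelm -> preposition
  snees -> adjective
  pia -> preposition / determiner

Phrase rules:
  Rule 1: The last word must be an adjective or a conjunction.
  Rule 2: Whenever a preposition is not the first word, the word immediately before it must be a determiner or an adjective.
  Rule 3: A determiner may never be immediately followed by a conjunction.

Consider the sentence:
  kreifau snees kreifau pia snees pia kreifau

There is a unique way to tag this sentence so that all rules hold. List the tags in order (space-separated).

conjunction adjective conjunction determiner adjective preposition conjunction

Candidates per position — 1:kreifau {conjunction}; 2:snees {adjective}; 3:kreifau {conjunction}; 4:pia {preposition,determiner}; 5:snees {adjective}; 6:pia {preposition,determiner}; 7:kreifau {conjunction}.
At position 4, choosing preposition makes rule 2 impossible to satisfy; hence determiner.
At position 6, choosing determiner makes rule 3 impossible to satisfy; hence preposition.
That leaves exactly one tagging: conjunction adjective conjunction determiner adjective preposition conjunction.
Check: rule 1 ok; rule 2 ok; rule 3 ok.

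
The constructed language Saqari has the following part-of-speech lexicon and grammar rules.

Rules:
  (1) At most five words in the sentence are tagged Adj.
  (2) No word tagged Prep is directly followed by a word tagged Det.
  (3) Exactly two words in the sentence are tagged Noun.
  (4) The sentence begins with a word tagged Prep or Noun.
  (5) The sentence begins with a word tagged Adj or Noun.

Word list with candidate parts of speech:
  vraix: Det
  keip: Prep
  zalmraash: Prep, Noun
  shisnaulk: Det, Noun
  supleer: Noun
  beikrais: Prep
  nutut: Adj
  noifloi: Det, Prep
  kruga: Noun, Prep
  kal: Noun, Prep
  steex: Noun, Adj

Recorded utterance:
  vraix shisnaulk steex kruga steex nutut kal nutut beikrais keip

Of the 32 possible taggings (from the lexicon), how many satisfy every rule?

Candidates per position — 1:vraix {Det}; 2:shisnaulk {Det,Noun}; 3:steex {Noun,Adj}; 4:kruga {Noun,Prep}; 5:steex {Noun,Adj}; 6:nutut {Adj}; 7:kal {Noun,Prep}; 8:nutut {Adj}; 9:beikrais {Prep}; 10:keip {Prep}.
There are 32 candidate sequences in total.
Rule 4 cannot be satisfied by any choice of tags from the lexicon.
So there is no consistent tagging.
Count = 0.

0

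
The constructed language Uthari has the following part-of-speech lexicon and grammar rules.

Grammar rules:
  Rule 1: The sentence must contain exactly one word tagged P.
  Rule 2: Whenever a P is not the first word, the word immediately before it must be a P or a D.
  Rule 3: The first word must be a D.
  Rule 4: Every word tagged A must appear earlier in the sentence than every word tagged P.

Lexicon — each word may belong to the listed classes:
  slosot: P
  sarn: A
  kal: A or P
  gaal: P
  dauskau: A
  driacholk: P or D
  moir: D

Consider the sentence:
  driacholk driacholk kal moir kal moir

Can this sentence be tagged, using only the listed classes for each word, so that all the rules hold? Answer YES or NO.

YES

Candidates per position — 1:driacholk {P,D}; 2:driacholk {P,D}; 3:kal {A,P}; 4:moir {D}; 5:kal {A,P}; 6:moir {D}.
One satisfying assignment: D D A D P D.
Verifying each rule — rule 1 holds; rule 2 holds; rule 3 holds; rule 4 holds.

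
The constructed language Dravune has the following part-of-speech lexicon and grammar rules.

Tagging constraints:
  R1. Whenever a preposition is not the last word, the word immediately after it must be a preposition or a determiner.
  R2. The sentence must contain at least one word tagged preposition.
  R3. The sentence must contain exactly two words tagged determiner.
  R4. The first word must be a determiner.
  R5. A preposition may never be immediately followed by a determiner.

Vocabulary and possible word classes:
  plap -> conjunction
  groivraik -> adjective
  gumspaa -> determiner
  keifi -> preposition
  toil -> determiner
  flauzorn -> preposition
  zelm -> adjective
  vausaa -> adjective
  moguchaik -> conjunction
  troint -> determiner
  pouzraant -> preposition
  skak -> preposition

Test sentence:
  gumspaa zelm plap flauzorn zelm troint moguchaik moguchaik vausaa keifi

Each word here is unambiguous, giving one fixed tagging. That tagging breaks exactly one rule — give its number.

Fixed tagging: determiner adjective conjunction preposition adjective determiner conjunction conjunction adjective preposition.
Applying the rules: R1 violated, R2 holds, R3 holds, R4 holds, R5 holds.
Only rule 1 fails.

1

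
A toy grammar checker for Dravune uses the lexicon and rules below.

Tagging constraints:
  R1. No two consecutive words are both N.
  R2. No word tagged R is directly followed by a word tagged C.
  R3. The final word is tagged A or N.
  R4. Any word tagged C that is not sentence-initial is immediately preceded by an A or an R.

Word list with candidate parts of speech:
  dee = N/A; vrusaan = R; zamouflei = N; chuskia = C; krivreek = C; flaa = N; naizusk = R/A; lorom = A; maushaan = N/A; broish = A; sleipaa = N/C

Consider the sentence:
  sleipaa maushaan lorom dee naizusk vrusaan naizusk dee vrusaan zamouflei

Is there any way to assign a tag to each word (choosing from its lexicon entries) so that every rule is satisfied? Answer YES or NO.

Candidates per position — 1:sleipaa {N,C}; 2:maushaan {N,A}; 3:lorom {A}; 4:dee {N,A}; 5:naizusk {R,A}; 6:vrusaan {R}; 7:naizusk {R,A}; 8:dee {N,A}; 9:vrusaan {R}; 10:zamouflei {N}.
One satisfying assignment: C A A A A R A A R N.
Check: rule 1 satisfied; rule 2 satisfied; rule 3 satisfied; rule 4 satisfied.

YES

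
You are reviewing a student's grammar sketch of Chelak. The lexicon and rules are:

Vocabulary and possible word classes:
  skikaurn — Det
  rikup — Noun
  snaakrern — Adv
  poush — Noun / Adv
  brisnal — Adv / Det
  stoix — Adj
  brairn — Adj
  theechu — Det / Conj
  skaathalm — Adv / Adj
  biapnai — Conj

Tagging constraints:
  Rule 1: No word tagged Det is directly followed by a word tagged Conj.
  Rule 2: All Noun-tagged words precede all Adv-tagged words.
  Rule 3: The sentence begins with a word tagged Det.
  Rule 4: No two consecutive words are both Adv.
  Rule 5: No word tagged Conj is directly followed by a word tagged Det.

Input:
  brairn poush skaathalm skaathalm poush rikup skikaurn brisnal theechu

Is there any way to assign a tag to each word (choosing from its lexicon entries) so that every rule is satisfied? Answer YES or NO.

Candidates per position — 1:brairn {Adj}; 2:poush {Noun,Adv}; 3:skaathalm {Adv,Adj}; 4:skaathalm {Adv,Adj}; 5:poush {Noun,Adv}; 6:rikup {Noun}; 7:skikaurn {Det}; 8:brisnal {Adv,Det}; 9:theechu {Det,Conj}.
Rule 3 cannot be satisfied by any choice of tags from the lexicon.
So there is no consistent tagging.

NO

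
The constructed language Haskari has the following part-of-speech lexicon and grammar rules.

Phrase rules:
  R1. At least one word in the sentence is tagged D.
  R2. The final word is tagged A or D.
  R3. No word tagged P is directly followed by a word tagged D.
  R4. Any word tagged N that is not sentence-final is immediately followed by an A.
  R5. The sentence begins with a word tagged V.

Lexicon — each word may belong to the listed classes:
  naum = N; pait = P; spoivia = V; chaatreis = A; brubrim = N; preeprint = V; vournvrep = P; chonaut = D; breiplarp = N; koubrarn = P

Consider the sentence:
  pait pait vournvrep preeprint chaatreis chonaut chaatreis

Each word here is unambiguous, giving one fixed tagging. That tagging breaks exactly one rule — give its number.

Fixed tagging: P P P V A D A.
Rule check: R1 ✓, R2 ✓, R3 ✓, R4 ✓, R5 ✗.
Only rule 5 fails.

5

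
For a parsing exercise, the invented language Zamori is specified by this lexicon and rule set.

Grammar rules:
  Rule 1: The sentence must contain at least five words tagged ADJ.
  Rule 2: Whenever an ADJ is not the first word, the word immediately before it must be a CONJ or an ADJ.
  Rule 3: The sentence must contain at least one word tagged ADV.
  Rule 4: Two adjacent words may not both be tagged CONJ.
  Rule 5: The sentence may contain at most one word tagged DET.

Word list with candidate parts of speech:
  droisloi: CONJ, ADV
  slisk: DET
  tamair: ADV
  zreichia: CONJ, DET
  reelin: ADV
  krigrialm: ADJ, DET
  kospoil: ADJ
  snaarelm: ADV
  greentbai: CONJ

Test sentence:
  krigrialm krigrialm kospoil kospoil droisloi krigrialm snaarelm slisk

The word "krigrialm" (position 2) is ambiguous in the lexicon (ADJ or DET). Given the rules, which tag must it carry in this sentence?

ADJ

Candidates per position — 1:krigrialm {ADJ,DET}; 2:krigrialm {ADJ,DET}; 3:kospoil {ADJ}; 4:kospoil {ADJ}; 5:droisloi {CONJ,ADV}; 6:krigrialm {ADJ,DET}; 7:snaarelm {ADV}; 8:slisk {DET}.
Position 1: DET is ruled out by rule 1; that leaves ADJ.
Position 2: DET is ruled out by rule 1; that leaves ADJ.
Position 6: DET is ruled out by rule 1; that leaves ADJ.
Position 5: ADV is ruled out by rule 2; that leaves CONJ.
That leaves exactly one tagging: ADJ ADJ ADJ ADJ CONJ ADJ ADV DET.
Rule-by-rule: rule 1 ✓; rule 2 ✓; rule 3 ✓; rule 4 ✓; rule 5 ✓.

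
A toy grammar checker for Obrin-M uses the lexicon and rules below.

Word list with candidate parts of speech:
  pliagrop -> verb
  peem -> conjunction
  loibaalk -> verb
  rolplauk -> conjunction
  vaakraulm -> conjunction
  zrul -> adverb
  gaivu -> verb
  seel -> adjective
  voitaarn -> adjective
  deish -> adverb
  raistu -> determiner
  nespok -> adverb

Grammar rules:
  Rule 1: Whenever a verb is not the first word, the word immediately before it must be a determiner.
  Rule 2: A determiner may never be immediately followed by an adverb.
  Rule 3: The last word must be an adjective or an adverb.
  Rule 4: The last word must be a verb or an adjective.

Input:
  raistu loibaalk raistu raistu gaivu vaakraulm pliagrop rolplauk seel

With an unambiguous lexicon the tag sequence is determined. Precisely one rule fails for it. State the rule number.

Fixed tagging: determiner verb determiner determiner verb conjunction verb conjunction adjective.
Checking each rule: R1 fail, R2 pass, R3 pass, R4 pass.
Only rule 1 fails.

1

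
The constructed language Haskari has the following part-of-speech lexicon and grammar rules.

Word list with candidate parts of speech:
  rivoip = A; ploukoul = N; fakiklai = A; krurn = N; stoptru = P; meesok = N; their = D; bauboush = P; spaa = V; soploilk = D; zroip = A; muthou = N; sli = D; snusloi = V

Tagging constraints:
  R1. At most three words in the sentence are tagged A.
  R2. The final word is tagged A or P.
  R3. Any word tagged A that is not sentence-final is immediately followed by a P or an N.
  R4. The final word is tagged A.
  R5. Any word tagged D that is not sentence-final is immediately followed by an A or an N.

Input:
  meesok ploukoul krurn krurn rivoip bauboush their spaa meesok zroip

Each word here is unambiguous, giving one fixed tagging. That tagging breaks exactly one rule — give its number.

Fixed tagging: N N N N A P D V N A.
Rule check: R1 pass, R2 pass, R3 pass, R4 pass, R5 fail.
Only rule 5 fails.

5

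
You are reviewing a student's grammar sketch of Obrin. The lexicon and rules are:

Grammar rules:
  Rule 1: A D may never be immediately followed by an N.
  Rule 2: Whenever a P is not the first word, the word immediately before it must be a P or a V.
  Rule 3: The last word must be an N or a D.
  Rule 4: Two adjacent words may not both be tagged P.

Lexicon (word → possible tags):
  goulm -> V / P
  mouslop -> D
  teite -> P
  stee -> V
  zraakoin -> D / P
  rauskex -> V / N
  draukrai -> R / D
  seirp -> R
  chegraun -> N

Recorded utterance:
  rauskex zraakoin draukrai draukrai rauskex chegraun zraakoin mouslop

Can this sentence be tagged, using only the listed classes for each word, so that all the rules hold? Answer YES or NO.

YES

Candidates per position — 1:rauskex {V,N}; 2:zraakoin {D,P}; 3:draukrai {R,D}; 4:draukrai {R,D}; 5:rauskex {V,N}; 6:chegraun {N}; 7:zraakoin {D,P}; 8:mouslop {D}.
One satisfying assignment: N D R R N N D D.
Checking: rule 1 holds; rule 2 holds; rule 3 holds; rule 4 holds.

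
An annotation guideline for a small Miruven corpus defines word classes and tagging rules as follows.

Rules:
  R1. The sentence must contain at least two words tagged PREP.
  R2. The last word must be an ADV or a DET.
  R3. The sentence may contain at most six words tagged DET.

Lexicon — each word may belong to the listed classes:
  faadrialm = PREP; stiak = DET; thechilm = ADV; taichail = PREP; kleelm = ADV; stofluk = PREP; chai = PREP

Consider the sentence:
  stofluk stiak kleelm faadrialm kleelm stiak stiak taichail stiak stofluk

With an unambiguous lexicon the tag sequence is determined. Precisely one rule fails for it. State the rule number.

2

Fixed tagging: PREP DET ADV PREP ADV DET DET PREP DET PREP.
Checking each rule: R1 pass, R2 fail, R3 pass.
Only rule 2 fails.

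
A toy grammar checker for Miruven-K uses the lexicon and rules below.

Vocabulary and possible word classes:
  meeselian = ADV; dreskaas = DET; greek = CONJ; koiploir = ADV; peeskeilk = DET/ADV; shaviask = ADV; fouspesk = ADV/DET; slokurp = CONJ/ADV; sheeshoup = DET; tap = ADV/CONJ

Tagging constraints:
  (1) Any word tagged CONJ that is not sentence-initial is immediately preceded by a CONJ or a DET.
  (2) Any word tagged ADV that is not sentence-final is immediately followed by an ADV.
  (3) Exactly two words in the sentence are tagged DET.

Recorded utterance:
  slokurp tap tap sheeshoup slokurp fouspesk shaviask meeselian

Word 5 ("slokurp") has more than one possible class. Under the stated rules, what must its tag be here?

Candidates per position — 1:slokurp {CONJ,ADV}; 2:tap {ADV,CONJ}; 3:tap {ADV,CONJ}; 4:sheeshoup {DET}; 5:slokurp {CONJ,ADV}; 6:fouspesk {ADV,DET}; 7:shaviask {ADV}; 8:meeselian {ADV}.
If word 1 were ADV, no tagging could satisfy rule 2; so word 1 is CONJ.
If word 2 were ADV, no tagging could satisfy rule 2; so word 2 is CONJ.
If word 3 were ADV, no tagging could satisfy rule 2; so word 3 is CONJ.
If word 6 were ADV, no tagging could satisfy rule 3; so word 6 is DET.
If word 5 were ADV, no tagging could satisfy rule 2; so word 5 is CONJ.
So the tagging must be: CONJ CONJ CONJ DET CONJ DET ADV ADV.
Check: rule 1 ok; rule 2 ok; rule 3 ok.

CONJ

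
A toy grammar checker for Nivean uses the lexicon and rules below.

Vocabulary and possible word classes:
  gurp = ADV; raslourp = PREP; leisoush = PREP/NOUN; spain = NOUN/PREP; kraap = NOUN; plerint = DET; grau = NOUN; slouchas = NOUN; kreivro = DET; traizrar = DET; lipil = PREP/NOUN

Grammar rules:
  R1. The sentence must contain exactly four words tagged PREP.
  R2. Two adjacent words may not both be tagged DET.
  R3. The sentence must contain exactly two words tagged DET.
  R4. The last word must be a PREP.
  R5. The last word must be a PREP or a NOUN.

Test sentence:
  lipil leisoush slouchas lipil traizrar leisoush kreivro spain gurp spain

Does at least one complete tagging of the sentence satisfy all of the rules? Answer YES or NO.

Candidates per position — 1:lipil {PREP,NOUN}; 2:leisoush {PREP,NOUN}; 3:slouchas {NOUN}; 4:lipil {PREP,NOUN}; 5:traizrar {DET}; 6:leisoush {PREP,NOUN}; 7:kreivro {DET}; 8:spain {NOUN,PREP}; 9:gurp {ADV}; 10:spain {NOUN,PREP}.
One satisfying assignment: PREP NOUN NOUN PREP DET PREP DET NOUN ADV PREP.
Rule-by-rule: rule 1 satisfied; rule 2 satisfied; rule 3 satisfied; rule 4 satisfied; rule 5 satisfied.

YES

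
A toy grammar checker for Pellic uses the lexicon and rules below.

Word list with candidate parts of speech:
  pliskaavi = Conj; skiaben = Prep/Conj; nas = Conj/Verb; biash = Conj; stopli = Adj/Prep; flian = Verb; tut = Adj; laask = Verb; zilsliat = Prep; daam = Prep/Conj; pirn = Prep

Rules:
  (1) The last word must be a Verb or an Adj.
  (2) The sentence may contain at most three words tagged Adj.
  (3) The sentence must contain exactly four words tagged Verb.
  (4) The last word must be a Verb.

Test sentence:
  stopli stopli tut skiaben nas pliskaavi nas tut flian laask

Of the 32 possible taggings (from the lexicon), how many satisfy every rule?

Candidates per position — 1:stopli {Adj,Prep}; 2:stopli {Adj,Prep}; 3:tut {Adj}; 4:skiaben {Prep,Conj}; 5:nas {Conj,Verb}; 6:pliskaavi {Conj}; 7:nas {Conj,Verb}; 8:tut {Adj}; 9:flian {Verb}; 10:laask {Verb}.
There are 32 candidate sequences in total.
Checking each against the rules leaves 6 sequences.
Count = 6.

6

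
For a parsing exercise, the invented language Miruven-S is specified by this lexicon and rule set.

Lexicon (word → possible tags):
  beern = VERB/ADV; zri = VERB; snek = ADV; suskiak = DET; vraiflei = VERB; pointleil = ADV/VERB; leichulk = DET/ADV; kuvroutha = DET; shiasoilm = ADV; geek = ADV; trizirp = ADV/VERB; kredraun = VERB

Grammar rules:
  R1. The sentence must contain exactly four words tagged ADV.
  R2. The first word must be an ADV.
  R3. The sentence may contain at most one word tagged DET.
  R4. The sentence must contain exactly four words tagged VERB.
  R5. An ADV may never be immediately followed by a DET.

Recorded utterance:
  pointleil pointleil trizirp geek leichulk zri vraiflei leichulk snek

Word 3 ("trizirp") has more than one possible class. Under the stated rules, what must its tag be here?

VERB

Candidates per position — 1:pointleil {ADV,VERB}; 2:pointleil {ADV,VERB}; 3:trizirp {ADV,VERB}; 4:geek {ADV}; 5:leichulk {DET,ADV}; 6:zri {VERB}; 7:vraiflei {VERB}; 8:leichulk {DET,ADV}; 9:snek {ADV}.
Position 1: tagging it VERB would leave rule 2 unsatisfiable, so it must be ADV.
Position 2: tagging it ADV would leave rule 4 unsatisfiable, so it must be VERB.
Position 3: tagging it ADV would leave rule 4 unsatisfiable, so it must be VERB.
Position 5: tagging it DET would leave rule 5 unsatisfiable, so it must be ADV.
Position 8: tagging it ADV would leave rule 1 unsatisfiable, so it must be DET.
So the tagging must be: ADV VERB VERB ADV ADV VERB VERB DET ADV.
Verifying each rule — rule 1 ✓; rule 2 ✓; rule 3 ✓; rule 4 ✓; rule 5 ✓.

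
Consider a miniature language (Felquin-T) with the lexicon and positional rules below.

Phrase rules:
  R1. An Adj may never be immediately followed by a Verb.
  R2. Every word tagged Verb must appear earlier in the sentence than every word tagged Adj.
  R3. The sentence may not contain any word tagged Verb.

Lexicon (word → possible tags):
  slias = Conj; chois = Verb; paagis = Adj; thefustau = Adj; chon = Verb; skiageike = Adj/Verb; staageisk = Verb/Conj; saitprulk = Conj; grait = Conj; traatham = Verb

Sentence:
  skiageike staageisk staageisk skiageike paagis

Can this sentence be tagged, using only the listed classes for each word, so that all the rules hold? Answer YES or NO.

Candidates per position — 1:skiageike {Adj,Verb}; 2:staageisk {Verb,Conj}; 3:staageisk {Verb,Conj}; 4:skiageike {Adj,Verb}; 5:paagis {Adj}.
One satisfying assignment: Adj Conj Conj Adj Adj.
Check: rule 1 satisfied; rule 2 satisfied; rule 3 satisfied.

YES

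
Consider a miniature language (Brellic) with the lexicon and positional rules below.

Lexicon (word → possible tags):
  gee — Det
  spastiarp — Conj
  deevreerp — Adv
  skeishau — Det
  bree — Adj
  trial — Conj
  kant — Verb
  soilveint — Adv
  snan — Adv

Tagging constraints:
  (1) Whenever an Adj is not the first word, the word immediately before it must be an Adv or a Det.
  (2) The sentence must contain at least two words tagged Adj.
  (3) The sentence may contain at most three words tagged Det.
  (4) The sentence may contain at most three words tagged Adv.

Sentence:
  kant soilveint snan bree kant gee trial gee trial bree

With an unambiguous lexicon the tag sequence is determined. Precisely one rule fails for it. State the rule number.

Fixed tagging: Verb Adv Adv Adj Verb Det Conj Det Conj Adj.
Checking each rule: R1 violated, R2 holds, R3 holds, R4 holds.
Only rule 1 fails.

1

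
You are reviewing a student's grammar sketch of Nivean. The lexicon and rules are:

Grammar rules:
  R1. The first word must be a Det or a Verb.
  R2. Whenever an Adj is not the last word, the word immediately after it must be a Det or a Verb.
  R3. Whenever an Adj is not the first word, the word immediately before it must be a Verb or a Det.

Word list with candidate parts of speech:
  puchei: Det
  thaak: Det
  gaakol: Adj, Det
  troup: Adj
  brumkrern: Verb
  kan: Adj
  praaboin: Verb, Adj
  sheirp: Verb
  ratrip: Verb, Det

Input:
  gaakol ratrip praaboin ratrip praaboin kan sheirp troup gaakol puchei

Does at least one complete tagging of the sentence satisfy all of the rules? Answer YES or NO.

YES

Candidates per position — 1:gaakol {Adj,Det}; 2:ratrip {Verb,Det}; 3:praaboin {Verb,Adj}; 4:ratrip {Verb,Det}; 5:praaboin {Verb,Adj}; 6:kan {Adj}; 7:sheirp {Verb}; 8:troup {Adj}; 9:gaakol {Adj,Det}; 10:puchei {Det}.
One satisfying assignment: Det Verb Adj Verb Verb Adj Verb Adj Det Det.
Check: rule 1 satisfied; rule 2 satisfied; rule 3 satisfied.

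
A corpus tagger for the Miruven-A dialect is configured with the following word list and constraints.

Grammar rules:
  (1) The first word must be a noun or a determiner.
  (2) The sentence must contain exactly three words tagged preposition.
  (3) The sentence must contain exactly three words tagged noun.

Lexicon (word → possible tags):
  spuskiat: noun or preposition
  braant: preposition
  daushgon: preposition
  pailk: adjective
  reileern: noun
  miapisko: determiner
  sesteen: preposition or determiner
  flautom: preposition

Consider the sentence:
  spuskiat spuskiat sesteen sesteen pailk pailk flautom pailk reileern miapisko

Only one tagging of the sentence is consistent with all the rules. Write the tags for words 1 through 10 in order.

Candidates per position — 1:spuskiat {noun,preposition}; 2:spuskiat {noun,preposition}; 3:sesteen {preposition,determiner}; 4:sesteen {preposition,determiner}; 5:pailk {adjective}; 6:pailk {adjective}; 7:flautom {preposition}; 8:pailk {adjective}; 9:reileern {noun}; 10:miapisko {determiner}.
Word 1 cannot be preposition — rule 1 would then fail for every completion. It is noun.
Word 2 cannot be preposition — rule 3 would then fail for every completion. It is noun.
Word 3 cannot be determiner — rule 2 would then fail for every completion. It is preposition.
Word 4 cannot be determiner — rule 2 would then fail for every completion. It is preposition.
The unique satisfying tagging is: noun noun preposition preposition adjective adjective preposition adjective noun determiner.
Verifying each rule — rule 1 ✓; rule 2 ✓; rule 3 ✓.

noun noun preposition preposition adjective adjective preposition adjective noun determiner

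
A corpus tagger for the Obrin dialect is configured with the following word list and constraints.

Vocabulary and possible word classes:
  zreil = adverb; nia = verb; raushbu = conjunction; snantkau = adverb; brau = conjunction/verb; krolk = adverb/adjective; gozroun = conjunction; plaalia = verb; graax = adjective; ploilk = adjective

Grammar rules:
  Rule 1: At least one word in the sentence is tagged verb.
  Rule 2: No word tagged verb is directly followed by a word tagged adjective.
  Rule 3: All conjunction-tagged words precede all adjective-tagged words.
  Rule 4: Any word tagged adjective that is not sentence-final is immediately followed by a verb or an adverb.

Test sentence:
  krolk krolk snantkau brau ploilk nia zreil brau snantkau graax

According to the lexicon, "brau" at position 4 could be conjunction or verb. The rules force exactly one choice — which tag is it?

Candidates per position — 1:krolk {adverb,adjective}; 2:krolk {adverb,adjective}; 3:snantkau {adverb}; 4:brau {conjunction,verb}; 5:ploilk {adjective}; 6:nia {verb}; 7:zreil {adverb}; 8:brau {conjunction,verb}; 9:snantkau {adverb}; 10:graax {adjective}.
At position 4, choosing verb makes rule 2 impossible to satisfy; hence conjunction.
At position 8, choosing conjunction makes rule 3 impossible to satisfy; hence verb.
At position 1, choosing adjective makes rule 3 impossible to satisfy; hence adverb.
At position 2, choosing adjective makes rule 3 impossible to satisfy; hence adverb.
The unique satisfying tagging is: adverb adverb adverb conjunction adjective verb adverb verb adverb adjective.
Check: rule 1 ✓; rule 2 ✓; rule 3 ✓; rule 4 ✓.

conjunction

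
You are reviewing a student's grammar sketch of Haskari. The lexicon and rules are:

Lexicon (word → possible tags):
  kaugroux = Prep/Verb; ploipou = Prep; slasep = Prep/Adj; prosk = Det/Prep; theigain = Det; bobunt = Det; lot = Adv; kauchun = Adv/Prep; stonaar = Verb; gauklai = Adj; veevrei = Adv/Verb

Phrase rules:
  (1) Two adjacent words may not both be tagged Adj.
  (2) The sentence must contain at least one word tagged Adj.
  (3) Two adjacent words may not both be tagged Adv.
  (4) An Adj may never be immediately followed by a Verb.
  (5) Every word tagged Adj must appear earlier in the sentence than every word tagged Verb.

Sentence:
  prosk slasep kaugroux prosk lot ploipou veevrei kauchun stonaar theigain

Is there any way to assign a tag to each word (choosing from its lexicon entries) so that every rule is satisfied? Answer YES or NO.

YES

Candidates per position — 1:prosk {Det,Prep}; 2:slasep {Prep,Adj}; 3:kaugroux {Prep,Verb}; 4:prosk {Det,Prep}; 5:lot {Adv}; 6:ploipou {Prep}; 7:veevrei {Adv,Verb}; 8:kauchun {Adv,Prep}; 9:stonaar {Verb}; 10:theigain {Det}.
One satisfying assignment: Det Adj Prep Prep Adv Prep Verb Prep Verb Det.
Checking: rule 1 holds; rule 2 holds; rule 3 holds; rule 4 holds; rule 5 holds.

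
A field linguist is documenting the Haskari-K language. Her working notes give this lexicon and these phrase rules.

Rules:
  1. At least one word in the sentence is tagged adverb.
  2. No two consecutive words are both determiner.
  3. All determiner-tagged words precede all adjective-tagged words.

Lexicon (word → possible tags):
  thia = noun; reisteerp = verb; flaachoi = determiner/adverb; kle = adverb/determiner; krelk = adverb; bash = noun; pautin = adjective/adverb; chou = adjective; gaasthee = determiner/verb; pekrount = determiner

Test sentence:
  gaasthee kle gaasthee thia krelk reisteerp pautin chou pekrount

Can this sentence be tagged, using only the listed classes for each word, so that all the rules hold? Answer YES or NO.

Candidates per position — 1:gaasthee {determiner,verb}; 2:kle {adverb,determiner}; 3:gaasthee {determiner,verb}; 4:thia {noun}; 5:krelk {adverb}; 6:reisteerp {verb}; 7:pautin {adjective,adverb}; 8:chou {adjective}; 9:pekrount {determiner}.
Rule 3 cannot be satisfied by any choice of tags from the lexicon.
So there is no consistent tagging.

NO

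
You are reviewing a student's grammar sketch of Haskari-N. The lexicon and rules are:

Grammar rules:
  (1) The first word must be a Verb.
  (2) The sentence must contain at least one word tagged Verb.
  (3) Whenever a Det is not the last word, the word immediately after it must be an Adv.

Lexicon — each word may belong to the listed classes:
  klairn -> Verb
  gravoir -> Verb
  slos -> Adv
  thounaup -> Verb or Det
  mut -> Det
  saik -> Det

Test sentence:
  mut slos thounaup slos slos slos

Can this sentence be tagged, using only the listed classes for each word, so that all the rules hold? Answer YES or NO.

Candidates per position — 1:mut {Det}; 2:slos {Adv}; 3:thounaup {Verb,Det}; 4:slos {Adv}; 5:slos {Adv}; 6:slos {Adv}.
Rule 1 cannot be satisfied by any choice of tags from the lexicon.
So there is no consistent tagging.

NO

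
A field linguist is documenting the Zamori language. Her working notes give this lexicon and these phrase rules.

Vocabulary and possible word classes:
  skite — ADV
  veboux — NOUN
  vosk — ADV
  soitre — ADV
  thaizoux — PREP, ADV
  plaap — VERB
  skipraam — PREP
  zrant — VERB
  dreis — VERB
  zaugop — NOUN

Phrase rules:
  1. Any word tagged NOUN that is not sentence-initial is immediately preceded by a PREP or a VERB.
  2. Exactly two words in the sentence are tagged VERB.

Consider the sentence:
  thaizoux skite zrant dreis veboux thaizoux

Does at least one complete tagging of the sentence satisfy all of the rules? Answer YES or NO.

YES

Candidates per position — 1:thaizoux {PREP,ADV}; 2:skite {ADV}; 3:zrant {VERB}; 4:dreis {VERB}; 5:veboux {NOUN}; 6:thaizoux {PREP,ADV}.
One satisfying assignment: PREP ADV VERB VERB NOUN ADV.
Rule-by-rule: rule 1 ✓; rule 2 ✓.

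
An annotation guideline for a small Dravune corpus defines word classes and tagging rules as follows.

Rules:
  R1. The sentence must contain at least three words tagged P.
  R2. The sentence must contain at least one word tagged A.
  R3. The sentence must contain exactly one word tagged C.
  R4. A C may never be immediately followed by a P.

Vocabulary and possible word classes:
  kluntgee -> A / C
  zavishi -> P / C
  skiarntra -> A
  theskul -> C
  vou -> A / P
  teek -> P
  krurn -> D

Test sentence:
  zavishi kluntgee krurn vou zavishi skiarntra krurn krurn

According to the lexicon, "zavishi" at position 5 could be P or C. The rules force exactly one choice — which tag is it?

P

Candidates per position — 1:zavishi {P,C}; 2:kluntgee {A,C}; 3:krurn {D}; 4:vou {A,P}; 5:zavishi {P,C}; 6:skiarntra {A}; 7:krurn {D}; 8:krurn {D}.
Position 1: tagging it C would leave rule 1 unsatisfiable, so it must be P.
Position 4: tagging it A would leave rule 1 unsatisfiable, so it must be P.
Position 5: tagging it C would leave rule 1 unsatisfiable, so it must be P.
Position 2: tagging it A would leave rule 3 unsatisfiable, so it must be C.
So the tagging must be: P C D P P A D D.
Verifying each rule — rule 1 satisfied; rule 2 satisfied; rule 3 satisfied; rule 4 satisfied.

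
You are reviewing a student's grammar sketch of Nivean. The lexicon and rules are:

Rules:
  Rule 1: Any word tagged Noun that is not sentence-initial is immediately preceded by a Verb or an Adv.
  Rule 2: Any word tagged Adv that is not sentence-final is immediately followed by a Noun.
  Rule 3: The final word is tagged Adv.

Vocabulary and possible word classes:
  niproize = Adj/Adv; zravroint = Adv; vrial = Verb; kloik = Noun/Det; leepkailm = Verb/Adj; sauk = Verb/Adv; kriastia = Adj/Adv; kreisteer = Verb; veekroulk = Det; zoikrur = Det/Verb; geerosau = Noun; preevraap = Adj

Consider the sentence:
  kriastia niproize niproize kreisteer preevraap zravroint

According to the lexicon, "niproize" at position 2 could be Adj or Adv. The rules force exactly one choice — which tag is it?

Adj

Candidates per position — 1:kriastia {Adj,Adv}; 2:niproize {Adj,Adv}; 3:niproize {Adj,Adv}; 4:kreisteer {Verb}; 5:preevraap {Adj}; 6:zravroint {Adv}.
Word 1 cannot be Adv — rule 2 would then fail for every completion. It is Adj.
Word 2 cannot be Adv — rule 2 would then fail for every completion. It is Adj.
Word 3 cannot be Adv — rule 2 would then fail for every completion. It is Adj.
The unique satisfying tagging is: Adj Adj Adj Verb Adj Adv.
Check: rule 1 satisfied; rule 2 satisfied; rule 3 satisfied.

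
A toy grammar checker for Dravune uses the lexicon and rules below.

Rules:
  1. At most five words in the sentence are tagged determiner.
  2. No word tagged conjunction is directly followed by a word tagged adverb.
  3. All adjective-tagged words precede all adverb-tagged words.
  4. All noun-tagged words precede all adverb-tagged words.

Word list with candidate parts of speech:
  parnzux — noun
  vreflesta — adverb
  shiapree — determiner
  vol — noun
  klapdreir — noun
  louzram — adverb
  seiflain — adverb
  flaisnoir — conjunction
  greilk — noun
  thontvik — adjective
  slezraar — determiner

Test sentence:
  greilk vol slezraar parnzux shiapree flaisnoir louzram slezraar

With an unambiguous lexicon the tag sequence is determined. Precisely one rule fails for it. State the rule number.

Fixed tagging: noun noun determiner noun determiner conjunction adverb determiner.
Rule check: R1 pass, R2 fail, R3 pass, R4 pass.
Only rule 2 fails.

2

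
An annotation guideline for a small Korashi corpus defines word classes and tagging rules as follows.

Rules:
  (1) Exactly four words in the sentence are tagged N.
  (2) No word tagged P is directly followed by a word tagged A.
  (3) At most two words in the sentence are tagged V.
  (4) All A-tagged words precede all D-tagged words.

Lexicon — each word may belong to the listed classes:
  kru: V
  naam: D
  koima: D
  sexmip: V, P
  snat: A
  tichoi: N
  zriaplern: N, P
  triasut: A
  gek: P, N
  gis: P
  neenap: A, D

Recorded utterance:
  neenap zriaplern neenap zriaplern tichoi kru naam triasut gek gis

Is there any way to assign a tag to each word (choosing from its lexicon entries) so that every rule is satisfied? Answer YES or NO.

Candidates per position — 1:neenap {A,D}; 2:zriaplern {N,P}; 3:neenap {A,D}; 4:zriaplern {N,P}; 5:tichoi {N}; 6:kru {V}; 7:naam {D}; 8:triasut {A}; 9:gek {P,N}; 10:gis {P}.
Rule 4 cannot be satisfied by any choice of tags from the lexicon.
So there is no consistent tagging.

NO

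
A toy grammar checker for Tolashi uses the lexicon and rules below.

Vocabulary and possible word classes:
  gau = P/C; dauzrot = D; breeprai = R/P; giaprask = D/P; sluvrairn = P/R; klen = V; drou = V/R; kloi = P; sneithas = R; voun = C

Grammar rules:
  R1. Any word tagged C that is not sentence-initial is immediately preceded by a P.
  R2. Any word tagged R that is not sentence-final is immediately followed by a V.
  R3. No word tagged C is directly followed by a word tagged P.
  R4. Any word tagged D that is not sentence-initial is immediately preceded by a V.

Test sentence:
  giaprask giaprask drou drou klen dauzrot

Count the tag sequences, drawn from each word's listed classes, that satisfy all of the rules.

Candidates per position — 1:giaprask {D,P}; 2:giaprask {D,P}; 3:drou {V,R}; 4:drou {V,R}; 5:klen {V}; 6:dauzrot {D}.
There are 16 candidate sequences in total.
Checking each against the rules leaves 6 sequences.
Count = 6.

6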